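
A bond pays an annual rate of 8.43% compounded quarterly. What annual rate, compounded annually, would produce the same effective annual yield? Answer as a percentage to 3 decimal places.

EAR = (1 + 0.0843/4)^4 − 1 = 0.087003.
Compounded annually, the equivalent nominal rate is the EAR itself: 8.700%.

8.700%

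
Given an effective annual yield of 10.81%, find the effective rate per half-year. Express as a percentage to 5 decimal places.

The per-half-year rate i satisfies (1 + i)^2 = 1 + 0.1081.
i = 1.1081^(1/2) − 1 = 0.0526633 = 5.26633%.

5.26633%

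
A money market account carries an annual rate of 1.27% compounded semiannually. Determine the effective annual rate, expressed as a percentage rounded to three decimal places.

EAR = (1 + 0.0127/2)^2 − 1.
= (1 + 0.006350)^2 − 1 = 1.012740 − 1 = 1.274%.

1.274%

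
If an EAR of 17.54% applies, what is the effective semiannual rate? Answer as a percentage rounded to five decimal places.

The per-half-year rate i satisfies (1 + i)^2 = 1 + 0.1754.
i = 1.1754^(1/2) − 1 = 0.0841587 = 8.41587%.

8.41587%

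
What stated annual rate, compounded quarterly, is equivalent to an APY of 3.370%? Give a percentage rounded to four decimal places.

3.3282%

(1 + r/4)^4 − 1 = 0.03370, so 1 + r/4 = 1.03370^(1/4).
r/4 = 0.008321, so r = 0.033282 = 3.3282%.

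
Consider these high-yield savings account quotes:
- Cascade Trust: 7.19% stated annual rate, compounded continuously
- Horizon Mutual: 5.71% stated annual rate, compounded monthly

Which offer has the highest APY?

Cascade Trust

Cascade Trust: e^0.0719 − 1 = 7.455%
Horizon Mutual: (1 + 0.0571/12)^12 − 1 = 5.862%
The highest effective annual rate is Cascade Trust at 7.455%.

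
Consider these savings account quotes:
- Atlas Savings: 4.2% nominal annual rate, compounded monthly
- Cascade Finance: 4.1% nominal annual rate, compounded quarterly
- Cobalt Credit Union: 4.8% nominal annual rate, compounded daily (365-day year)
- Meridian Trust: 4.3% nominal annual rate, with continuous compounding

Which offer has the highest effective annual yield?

Atlas Savings: (1 + 0.042/12)^12 − 1 = 4.282%
Cascade Finance: (1 + 0.041/4)^4 − 1 = 4.163%
Cobalt Credit Union: (1 + 0.048/365)^365 − 1 = 4.917%
Meridian Trust: e^0.043 − 1 = 4.394%
The highest effective annual rate is Cobalt Credit Union at 4.917%.

Cobalt Credit Union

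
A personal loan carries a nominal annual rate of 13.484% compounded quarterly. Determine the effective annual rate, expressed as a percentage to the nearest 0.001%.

14.181%

EAR = (1 + 0.13484/4)^4 − 1.
= (1 + 0.033710)^4 − 1 = 1.141813 − 1 = 14.181%.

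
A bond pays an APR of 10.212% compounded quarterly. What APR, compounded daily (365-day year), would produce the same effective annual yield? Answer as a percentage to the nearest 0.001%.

EAR = (1 + 0.10212/4)^4 − 1 = 0.106098.
Solve (1 + r/365)^365 = 1.106098: r/365 = 1.106098^(1/365) − 1 = 0.000276, so r = 0.100852 = 10.085%.

10.085%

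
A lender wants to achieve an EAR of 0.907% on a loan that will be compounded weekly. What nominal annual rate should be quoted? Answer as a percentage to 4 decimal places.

(1 + r/52)^52 − 1 = 0.00907, so 1 + r/52 = 1.00907^(1/52).
r/52 = 0.000174, so r = 0.009030 = 0.9030%.

0.9030%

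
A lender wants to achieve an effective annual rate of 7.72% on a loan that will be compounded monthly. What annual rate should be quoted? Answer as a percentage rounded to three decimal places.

7.460%

(1 + r/12)^12 − 1 = 0.0772, so 1 + r/12 = 1.0772^(1/12).
r/12 = 0.006216, so r = 0.074596 = 7.460%.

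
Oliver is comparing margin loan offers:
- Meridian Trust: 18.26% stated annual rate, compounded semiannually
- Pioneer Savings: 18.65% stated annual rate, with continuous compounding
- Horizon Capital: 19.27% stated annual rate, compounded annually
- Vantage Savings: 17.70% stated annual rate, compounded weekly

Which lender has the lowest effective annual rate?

Meridian Trust

Meridian Trust: (1 + 0.1826/2)^2 − 1 = 19.094%
Pioneer Savings: e^0.1865 − 1 = 20.502%
Horizon Capital: compounded annually, EAR = 19.270%
Vantage Savings: (1 + 0.1770/52)^52 − 1 = 19.327%
The lowest effective annual rate is Meridian Trust at 19.094%.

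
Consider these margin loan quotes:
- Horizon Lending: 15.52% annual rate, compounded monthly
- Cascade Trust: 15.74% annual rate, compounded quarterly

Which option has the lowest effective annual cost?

Horizon Lending

Horizon Lending: (1 + 0.1552/12)^12 − 1 = 16.673%
Cascade Trust: (1 + 0.1574/4)^4 − 1 = 16.694%
The lowest effective annual rate is Horizon Lending at 16.673%.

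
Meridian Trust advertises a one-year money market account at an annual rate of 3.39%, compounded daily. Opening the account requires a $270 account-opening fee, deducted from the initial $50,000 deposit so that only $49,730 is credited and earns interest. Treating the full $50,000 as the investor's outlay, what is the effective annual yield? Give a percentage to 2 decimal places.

Value after one year: 49,730 × (1 + 0.0339/365)^365 = 49,730 × 1.034480 = $51,444.67.
Effective yield on the $50,000 outlay: 51,444.67 / 50,000 − 1 = 0.028893 = 2.89%.

2.89%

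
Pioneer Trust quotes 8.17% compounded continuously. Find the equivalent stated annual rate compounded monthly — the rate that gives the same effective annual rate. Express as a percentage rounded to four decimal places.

EAR under continuous compounding: e^0.0817 − 1 = 0.085130.
Solve (1 + r/12)^12 = 1.085130: r/12 = 1.085130^(1/12) − 1 = 0.006832, so r = 0.081979 = 8.1979%.

8.1979%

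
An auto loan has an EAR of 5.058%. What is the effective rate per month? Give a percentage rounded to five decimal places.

The per-month rate i satisfies (1 + i)^12 = 1 + 0.05058.
i = 1.05058^(1/12) − 1 = 0.0041203 = 0.41203%.

0.41203%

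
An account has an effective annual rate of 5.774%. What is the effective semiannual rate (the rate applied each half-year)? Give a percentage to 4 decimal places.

2.8465%

The per-half-year rate i satisfies (1 + i)^2 = 1 + 0.05774.
i = 1.05774^(1/2) − 1 = 0.0284649 = 2.8465%.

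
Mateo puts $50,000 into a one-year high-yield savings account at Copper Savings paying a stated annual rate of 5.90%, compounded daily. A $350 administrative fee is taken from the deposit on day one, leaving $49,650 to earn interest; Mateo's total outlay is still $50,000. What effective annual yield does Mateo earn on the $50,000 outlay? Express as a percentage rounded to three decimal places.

Value after one year: 49,650 × (1 + 0.0590/365)^365 = 49,650 × 1.060770 = $52,667.24.
Effective yield on the $50,000 outlay: 52,667.24 / 50,000 − 1 = 0.053345 = 5.334%.

5.334%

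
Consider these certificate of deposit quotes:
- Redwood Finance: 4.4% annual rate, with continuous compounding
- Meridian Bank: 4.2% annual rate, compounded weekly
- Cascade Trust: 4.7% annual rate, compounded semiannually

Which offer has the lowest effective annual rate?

Meridian Bank

Redwood Finance: e^0.044 − 1 = 4.498%
Meridian Bank: (1 + 0.042/52)^52 − 1 = 4.288%
Cascade Trust: (1 + 0.047/2)^2 − 1 = 4.755%
The lowest effective annual rate is Meridian Bank at 4.288%.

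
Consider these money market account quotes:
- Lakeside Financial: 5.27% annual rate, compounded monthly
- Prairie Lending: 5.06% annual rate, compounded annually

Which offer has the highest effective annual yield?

Lakeside Financial

Lakeside Financial: (1 + 0.0527/12)^12 − 1 = 5.399%
Prairie Lending: compounded annually, EAR = 5.060%
The highest effective annual rate is Lakeside Financial at 5.399%.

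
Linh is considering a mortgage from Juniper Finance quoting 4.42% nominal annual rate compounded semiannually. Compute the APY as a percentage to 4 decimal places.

4.4688%

EAR = (1 + 0.0442/2)^2 − 1.
= 1.044688 − 1 = 4.4688%.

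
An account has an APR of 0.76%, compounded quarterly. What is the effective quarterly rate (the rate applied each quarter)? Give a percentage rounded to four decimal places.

0.1900%

With a nominal annual rate compounded quarterly, the periodic rate is the nominal rate divided by 4.
i = 0.0076 / 4 = 0.0019000 = 0.1900%.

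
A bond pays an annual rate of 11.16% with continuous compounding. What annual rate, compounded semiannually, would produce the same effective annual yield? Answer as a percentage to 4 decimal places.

11.4772%

EAR under continuous compounding: e^0.1116 − 1 = 0.118066.
Solve (1 + r/2)^2 = 1.118066: r/2 = 1.118066^(1/2) − 1 = 0.057386, so r = 0.114772 = 11.4772%.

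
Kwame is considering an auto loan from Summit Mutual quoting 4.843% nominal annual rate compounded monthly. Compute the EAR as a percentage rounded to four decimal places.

EAR = (1 + 0.04843/12)^12 − 1.
= (1 + 0.004036)^12 − 1 = 1.049520 − 1 = 4.9520%.

4.9520%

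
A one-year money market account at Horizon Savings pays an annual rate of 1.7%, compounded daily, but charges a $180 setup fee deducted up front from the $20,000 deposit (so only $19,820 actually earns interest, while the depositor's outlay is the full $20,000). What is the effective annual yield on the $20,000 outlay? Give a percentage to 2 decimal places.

Value after one year: 19,820 × (1 + 0.017/365)^365 = 19,820 × 1.017145 = $20,159.81.
Effective yield on the $20,000 outlay: 20,159.81 / 20,000 − 1 = 0.007991 = 0.80%.

0.80%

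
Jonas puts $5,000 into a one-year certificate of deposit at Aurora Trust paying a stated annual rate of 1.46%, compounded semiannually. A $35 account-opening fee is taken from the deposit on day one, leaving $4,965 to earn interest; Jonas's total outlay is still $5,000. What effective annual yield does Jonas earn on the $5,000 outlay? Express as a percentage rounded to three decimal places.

0.755%

Value after one year: 4,965 × (1 + 0.0146/2)^2 = 4,965 × 1.014653 = $5,037.75.
Effective yield on the $5,000 outlay: 5,037.75 / 5,000 − 1 = 0.007551 = 0.755%.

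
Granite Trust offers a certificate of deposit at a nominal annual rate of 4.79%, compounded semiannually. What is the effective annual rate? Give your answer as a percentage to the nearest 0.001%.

4.847%

EAR = (1 + 0.0479/2)^2 − 1.
= (1 + 0.023950)^2 − 1 = 1.048474 − 1 = 4.847%.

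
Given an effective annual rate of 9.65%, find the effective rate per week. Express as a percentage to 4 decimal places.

0.1773%

The per-week rate i satisfies (1 + i)^52 = 1 + 0.0965.
i = 1.0965^(1/52) − 1 = 0.0017732 = 0.1773%.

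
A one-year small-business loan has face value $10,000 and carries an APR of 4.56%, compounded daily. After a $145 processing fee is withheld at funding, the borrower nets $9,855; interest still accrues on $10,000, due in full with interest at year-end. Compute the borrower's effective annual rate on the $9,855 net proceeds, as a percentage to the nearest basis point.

Amount owed after one year: 10,000 × (1 + 0.0456/365)^365 = 10,000 × 1.046653 = $10,466.53.
Effective rate on net proceeds: 10,466.53 / 9,855 − 1 = 0.062052 = 6.21%.

6.21%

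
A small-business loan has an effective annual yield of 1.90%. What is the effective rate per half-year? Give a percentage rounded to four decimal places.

0.9455%

The per-half-year rate i satisfies (1 + i)^2 = 1 + 0.0190.
i = 1.0190^(1/2) − 1 = 0.0094553 = 0.9455%.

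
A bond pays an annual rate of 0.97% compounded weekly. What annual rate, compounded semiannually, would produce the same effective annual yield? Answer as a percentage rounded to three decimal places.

0.972%

EAR = (1 + 0.0097/52)^52 − 1 = 0.009746.
Solve (1 + r/2)^2 = 1.009746: r/2 = 1.009746^(1/2) − 1 = 0.004861, so r = 0.009723 = 0.972%.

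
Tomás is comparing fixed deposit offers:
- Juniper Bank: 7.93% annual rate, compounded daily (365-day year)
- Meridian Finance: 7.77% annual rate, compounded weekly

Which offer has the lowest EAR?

Juniper Bank: (1 + 0.0793/365)^365 − 1 = 8.252%
Meridian Finance: (1 + 0.0777/52)^52 − 1 = 8.074%
The lowest effective annual rate is Meridian Finance at 8.074%.

Meridian Finance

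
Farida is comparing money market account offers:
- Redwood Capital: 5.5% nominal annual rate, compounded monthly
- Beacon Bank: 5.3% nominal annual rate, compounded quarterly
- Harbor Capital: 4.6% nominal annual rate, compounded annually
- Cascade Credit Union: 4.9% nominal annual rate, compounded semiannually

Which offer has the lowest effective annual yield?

Harbor Capital

Redwood Capital: (1 + 0.055/12)^12 − 1 = 5.641%
Beacon Bank: (1 + 0.053/4)^4 − 1 = 5.406%
Harbor Capital: compounded annually, EAR = 4.600%
Cascade Credit Union: (1 + 0.049/2)^2 − 1 = 4.960%
The lowest effective annual rate is Harbor Capital at 4.600%.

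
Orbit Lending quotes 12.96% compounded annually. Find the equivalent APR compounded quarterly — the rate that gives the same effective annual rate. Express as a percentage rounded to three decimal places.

12.374%

Compounded annually, EAR = nominal = 0.129600.
Solve (1 + r/4)^4 = 1.129600: r/4 = 1.129600^(1/4) − 1 = 0.030935, so r = 0.123739 = 12.374%.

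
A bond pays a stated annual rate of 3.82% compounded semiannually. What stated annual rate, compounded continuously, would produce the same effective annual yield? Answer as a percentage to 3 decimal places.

EAR = (1 + 0.0382/2)^2 − 1 = 0.038565.
Equivalent continuous rate: r = ln(1 + 0.038565) = 0.037840 = 3.784%.

3.784%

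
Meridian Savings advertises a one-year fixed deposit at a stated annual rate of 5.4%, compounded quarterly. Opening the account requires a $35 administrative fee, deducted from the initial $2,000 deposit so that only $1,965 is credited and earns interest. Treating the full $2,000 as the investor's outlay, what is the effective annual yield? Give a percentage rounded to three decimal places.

Value after one year: 1,965 × (1 + 0.054/4)^4 = 1,965 × 1.055103 = $2,073.28.
Effective yield on the $2,000 outlay: 2,073.28 / 2,000 − 1 = 0.036639 = 3.664%.

3.664%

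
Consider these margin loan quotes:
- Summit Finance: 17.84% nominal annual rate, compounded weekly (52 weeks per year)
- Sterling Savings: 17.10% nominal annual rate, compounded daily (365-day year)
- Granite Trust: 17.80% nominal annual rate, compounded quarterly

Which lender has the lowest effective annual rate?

Summit Finance: (1 + 0.1784/52)^52 − 1 = 19.494%
Sterling Savings: (1 + 0.1710/365)^365 − 1 = 18.644%
Granite Trust: (1 + 0.1780/4)^4 − 1 = 19.024%
The lowest effective annual rate is Sterling Savings at 18.644%.

Sterling Savings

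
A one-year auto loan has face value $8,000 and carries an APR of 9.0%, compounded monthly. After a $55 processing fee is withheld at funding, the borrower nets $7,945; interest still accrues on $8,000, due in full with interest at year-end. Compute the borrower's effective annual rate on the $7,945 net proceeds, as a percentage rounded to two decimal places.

10.14%

Amount owed after one year: 8,000 × (1 + 0.090/12)^12 = 8,000 × 1.093807 = $8,750.46.
Effective rate on net proceeds: 8,750.46 / 7,945 − 1 = 0.101379 = 10.14%.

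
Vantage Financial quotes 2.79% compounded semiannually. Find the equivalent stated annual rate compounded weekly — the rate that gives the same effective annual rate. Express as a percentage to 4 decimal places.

EAR = (1 + 0.0279/2)^2 − 1 = 0.028095.
Solve (1 + r/52)^52 = 1.028095: r/52 = 1.028095^(1/52) − 1 = 0.000533, so r = 0.027715 = 2.7715%.

2.7715%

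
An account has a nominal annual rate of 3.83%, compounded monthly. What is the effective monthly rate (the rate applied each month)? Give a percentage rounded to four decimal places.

0.3192%

With a nominal annual rate compounded monthly, the periodic rate is the nominal rate divided by 12.
i = 0.0383 / 12 = 0.0031917 = 0.3192%.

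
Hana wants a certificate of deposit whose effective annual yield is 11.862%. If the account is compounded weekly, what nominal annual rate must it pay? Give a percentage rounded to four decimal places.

(1 + r/52)^52 − 1 = 0.11862, so 1 + r/52 = 1.11862^(1/52).
r/52 = 0.002158, so r = 0.112217 = 11.2217%.

11.2217%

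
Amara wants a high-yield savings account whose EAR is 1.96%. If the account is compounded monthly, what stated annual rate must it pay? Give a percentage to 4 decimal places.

(1 + r/12)^12 − 1 = 0.0196, so 1 + r/12 = 1.0196^(1/12).
r/12 = 0.001619, so r = 0.019426 = 1.9426%.

1.9426%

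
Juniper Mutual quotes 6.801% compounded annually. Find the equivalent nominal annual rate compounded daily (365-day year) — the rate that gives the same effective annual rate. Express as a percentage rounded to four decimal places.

6.5803%

Compounded annually, EAR = nominal = 0.068010.
Solve (1 + r/365)^365 = 1.068010: r/365 = 1.068010^(1/365) − 1 = 0.000180, so r = 0.065803 = 6.5803%.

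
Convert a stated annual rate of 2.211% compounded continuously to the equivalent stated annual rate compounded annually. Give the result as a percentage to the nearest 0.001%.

EAR under continuous compounding: e^0.02211 − 1 = 0.022356.
Compounded annually, the equivalent nominal rate is the EAR itself: 2.236%.

2.236%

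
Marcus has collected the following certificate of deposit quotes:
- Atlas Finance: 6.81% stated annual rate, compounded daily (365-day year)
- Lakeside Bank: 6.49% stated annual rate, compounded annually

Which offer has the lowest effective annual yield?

Lakeside Bank

Atlas Finance: (1 + 0.0681/365)^365 − 1 = 7.047%
Lakeside Bank: compounded annually, EAR = 6.490%
The lowest effective annual rate is Lakeside Bank at 6.490%.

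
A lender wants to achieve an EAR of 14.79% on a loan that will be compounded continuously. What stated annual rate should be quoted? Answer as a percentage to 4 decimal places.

Continuous: nominal r satisfies e^r − 1 = 0.1479.
r = ln(1 + 0.1479) = ln(1.1479) = 0.137934 = 13.7934%.

13.7934%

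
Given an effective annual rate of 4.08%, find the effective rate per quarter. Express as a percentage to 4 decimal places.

The per-quarter rate i satisfies (1 + i)^4 = 1 + 0.0408.
i = 1.0408^(1/4) − 1 = 0.0100476 = 1.0048%.

1.0048%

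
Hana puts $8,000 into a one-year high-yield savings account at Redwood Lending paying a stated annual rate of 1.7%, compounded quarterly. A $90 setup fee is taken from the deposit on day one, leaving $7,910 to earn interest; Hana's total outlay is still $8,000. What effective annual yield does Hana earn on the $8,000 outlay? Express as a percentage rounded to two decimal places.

0.57%

Value after one year: 7,910 × (1 + 0.017/4)^4 = 7,910 × 1.017109 = $8,045.33.
Effective yield on the $8,000 outlay: 8,045.33 / 8,000 − 1 = 0.005666 = 0.57%.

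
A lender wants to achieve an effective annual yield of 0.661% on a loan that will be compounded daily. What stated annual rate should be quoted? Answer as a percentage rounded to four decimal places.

0.6588%

(1 + r/365)^365 − 1 = 0.00661, so 1 + r/365 = 1.00661^(1/365).
r/365 = 0.000018, so r = 0.006588 = 0.6588%.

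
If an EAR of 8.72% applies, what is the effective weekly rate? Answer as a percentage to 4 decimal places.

The per-week rate i satisfies (1 + i)^52 = 1 + 0.0872.
i = 1.0872^(1/52) − 1 = 0.0016091 = 0.1609%.

0.1609%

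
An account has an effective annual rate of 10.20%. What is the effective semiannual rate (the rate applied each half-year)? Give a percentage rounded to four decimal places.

4.9762%

The per-half-year rate i satisfies (1 + i)^2 = 1 + 0.1020.
i = 1.1020^(1/2) − 1 = 0.0497619 = 4.9762%.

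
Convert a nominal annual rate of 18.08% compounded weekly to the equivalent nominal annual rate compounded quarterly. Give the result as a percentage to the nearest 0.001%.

18.462%

EAR = (1 + 0.1808/52)^52 − 1 = 0.197800.
Solve (1 + r/4)^4 = 1.197800: r/4 = 1.197800^(1/4) − 1 = 0.046155, so r = 0.184620 = 18.462%.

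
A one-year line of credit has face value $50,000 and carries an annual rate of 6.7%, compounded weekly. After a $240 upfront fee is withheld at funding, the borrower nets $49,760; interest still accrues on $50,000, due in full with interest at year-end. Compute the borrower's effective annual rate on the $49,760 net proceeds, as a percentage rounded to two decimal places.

Amount owed after one year: 50,000 × (1 + 0.067/52)^52 = 50,000 × 1.069249 = $53,462.47.
Effective rate on net proceeds: 53,462.47 / 49,760 − 1 = 0.074407 = 7.44%.

7.44%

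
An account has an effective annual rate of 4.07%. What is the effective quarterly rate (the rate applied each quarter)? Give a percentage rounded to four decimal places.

The per-quarter rate i satisfies (1 + i)^4 = 1 + 0.0407.
i = 1.0407^(1/4) − 1 = 0.0100233 = 1.0023%.

1.0023%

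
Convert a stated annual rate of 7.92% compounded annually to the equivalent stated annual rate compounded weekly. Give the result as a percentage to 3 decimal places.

Compounded annually, EAR = nominal = 0.079200.
Solve (1 + r/52)^52 = 1.079200: r/52 = 1.079200^(1/52) − 1 = 0.001467, so r = 0.076276 = 7.628%.

7.628%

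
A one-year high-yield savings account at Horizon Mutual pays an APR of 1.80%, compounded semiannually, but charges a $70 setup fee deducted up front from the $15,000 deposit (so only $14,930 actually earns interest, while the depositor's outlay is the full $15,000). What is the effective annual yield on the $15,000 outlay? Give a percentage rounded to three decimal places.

1.333%

Value after one year: 14,930 × (1 + 0.0180/2)^2 = 14,930 × 1.018081 = $15,199.95.
Effective yield on the $15,000 outlay: 15,199.95 / 15,000 − 1 = 0.013330 = 1.333%.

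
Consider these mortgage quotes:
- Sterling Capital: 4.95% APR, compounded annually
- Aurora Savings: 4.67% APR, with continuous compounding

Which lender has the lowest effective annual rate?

Aurora Savings

Sterling Capital: compounded annually, EAR = 4.950%
Aurora Savings: e^0.0467 − 1 = 4.781%
The lowest effective annual rate is Aurora Savings at 4.781%.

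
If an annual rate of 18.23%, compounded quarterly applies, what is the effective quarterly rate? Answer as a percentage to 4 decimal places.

With a nominal annual rate compounded quarterly, the periodic rate is the nominal rate divided by 4.
i = 0.1823 / 4 = 0.0455750 = 4.5575%.

4.5575%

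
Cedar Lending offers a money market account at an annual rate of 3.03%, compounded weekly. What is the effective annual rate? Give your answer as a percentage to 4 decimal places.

3.0755%

EAR = (1 + 0.0303/52)^52 − 1.
= (1 + 0.000583)^52 − 1 = 1.030755 − 1 = 3.0755%.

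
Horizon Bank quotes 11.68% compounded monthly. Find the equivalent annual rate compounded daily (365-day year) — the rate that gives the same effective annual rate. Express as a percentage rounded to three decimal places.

11.625%

EAR = (1 + 0.1168/12)^12 − 1 = 0.123260.
Solve (1 + r/365)^365 = 1.123260: r/365 = 1.123260^(1/365) − 1 = 0.000319, so r = 0.116254 = 11.625%.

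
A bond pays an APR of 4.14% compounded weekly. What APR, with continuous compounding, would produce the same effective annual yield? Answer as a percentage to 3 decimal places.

EAR = (1 + 0.0414/52)^52 − 1 = 0.042252.
Equivalent continuous rate: r = ln(1 + 0.042252) = 0.041384 = 4.138%.

4.138%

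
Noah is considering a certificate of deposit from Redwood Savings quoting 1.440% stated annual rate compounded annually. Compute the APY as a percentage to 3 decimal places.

Annual compounding means the effective rate equals the nominal rate: 1.440%.

1.440%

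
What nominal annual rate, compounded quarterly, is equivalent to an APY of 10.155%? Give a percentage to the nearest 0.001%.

(1 + r/4)^4 − 1 = 0.10155, so 1 + r/4 = 1.10155^(1/4).
r/4 = 0.024474, so r = 0.097897 = 9.790%.

9.790%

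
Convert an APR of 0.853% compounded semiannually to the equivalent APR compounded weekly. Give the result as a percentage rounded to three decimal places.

EAR = (1 + 0.00853/2)^2 − 1 = 0.008548.
Solve (1 + r/52)^52 = 1.008548: r/52 = 1.008548^(1/52) − 1 = 0.000164, so r = 0.008513 = 0.851%.

0.851%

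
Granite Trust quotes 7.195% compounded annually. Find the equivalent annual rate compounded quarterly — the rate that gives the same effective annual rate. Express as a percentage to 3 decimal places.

7.009%

Compounded annually, EAR = nominal = 0.071950.
Solve (1 + r/4)^4 = 1.071950: r/4 = 1.071950^(1/4) − 1 = 0.017522, so r = 0.070086 = 7.009%.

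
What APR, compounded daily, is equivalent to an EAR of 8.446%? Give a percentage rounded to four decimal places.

(1 + r/365)^365 − 1 = 0.08446, so 1 + r/365 = 1.08446^(1/365).
r/365 = 0.000222, so r = 0.081091 = 8.1091%.

8.1091%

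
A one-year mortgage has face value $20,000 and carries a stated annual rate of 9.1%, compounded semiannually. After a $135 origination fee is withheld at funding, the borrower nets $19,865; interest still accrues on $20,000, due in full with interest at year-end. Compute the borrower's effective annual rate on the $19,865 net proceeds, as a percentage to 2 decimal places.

10.05%

Amount owed after one year: 20,000 × (1 + 0.091/2)^2 = 20,000 × 1.093070 = $21,861.41.
Effective rate on net proceeds: 21,861.41 / 19,865 − 1 = 0.100499 = 10.05%.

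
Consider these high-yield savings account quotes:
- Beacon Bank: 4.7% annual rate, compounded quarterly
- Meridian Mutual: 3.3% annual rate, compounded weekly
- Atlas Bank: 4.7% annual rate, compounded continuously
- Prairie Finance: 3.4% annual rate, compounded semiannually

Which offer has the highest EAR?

Beacon Bank: (1 + 0.047/4)^4 − 1 = 4.783%
Meridian Mutual: (1 + 0.033/52)^52 − 1 = 3.354%
Atlas Bank: e^0.047 − 1 = 4.812%
Prairie Finance: (1 + 0.034/2)^2 − 1 = 3.429%
The highest effective annual rate is Atlas Bank at 4.812%.

Atlas Bank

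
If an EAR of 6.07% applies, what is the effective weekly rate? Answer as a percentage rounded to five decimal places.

0.11339%

The per-week rate i satisfies (1 + i)^52 = 1 + 0.0607.
i = 1.0607^(1/52) − 1 = 0.0011339 = 0.11339%.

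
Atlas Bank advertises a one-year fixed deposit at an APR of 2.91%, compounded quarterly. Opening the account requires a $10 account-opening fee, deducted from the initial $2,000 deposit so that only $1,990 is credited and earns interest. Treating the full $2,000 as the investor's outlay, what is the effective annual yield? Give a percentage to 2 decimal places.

Value after one year: 1,990 × (1 + 0.0291/4)^4 = 1,990 × 1.029419 = $2,048.54.
Effective yield on the $2,000 outlay: 2,048.54 / 2,000 − 1 = 0.024272 = 2.43%.

2.43%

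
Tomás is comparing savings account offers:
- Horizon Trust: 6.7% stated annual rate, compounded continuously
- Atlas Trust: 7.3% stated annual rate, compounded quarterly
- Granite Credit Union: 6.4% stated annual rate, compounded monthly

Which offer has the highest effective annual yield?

Horizon Trust: e^0.067 − 1 = 6.930%
Atlas Trust: (1 + 0.073/4)^4 − 1 = 7.502%
Granite Credit Union: (1 + 0.064/12)^12 − 1 = 6.591%
The highest effective annual rate is Atlas Trust at 7.502%.

Atlas Trust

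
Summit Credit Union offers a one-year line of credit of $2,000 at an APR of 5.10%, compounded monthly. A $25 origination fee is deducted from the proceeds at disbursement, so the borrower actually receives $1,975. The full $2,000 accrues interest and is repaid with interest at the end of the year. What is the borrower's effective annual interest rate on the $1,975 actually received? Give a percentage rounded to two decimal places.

6.55%

Amount owed after one year: 2,000 × (1 + 0.0510/12)^12 = 2,000 × 1.052209 = $2,104.42.
Effective rate on net proceeds: 2,104.42 / 1,975 − 1 = 0.065528 = 6.55%.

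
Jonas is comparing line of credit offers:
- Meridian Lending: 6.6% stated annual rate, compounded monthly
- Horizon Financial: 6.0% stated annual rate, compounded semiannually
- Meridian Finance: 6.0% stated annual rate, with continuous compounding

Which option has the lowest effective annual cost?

Horizon Financial

Meridian Lending: (1 + 0.066/12)^12 − 1 = 6.803%
Horizon Financial: (1 + 0.060/2)^2 − 1 = 6.090%
Meridian Finance: e^0.060 − 1 = 6.184%
The lowest effective annual rate is Horizon Financial at 6.090%.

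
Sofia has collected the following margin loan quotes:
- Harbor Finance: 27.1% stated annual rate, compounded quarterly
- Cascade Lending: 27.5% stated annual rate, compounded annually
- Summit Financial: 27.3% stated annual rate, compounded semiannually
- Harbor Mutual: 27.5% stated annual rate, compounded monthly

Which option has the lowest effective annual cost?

Cascade Lending

Harbor Finance: (1 + 0.271/4)^4 − 1 = 29.981%
Cascade Lending: compounded annually, EAR = 27.500%
Summit Financial: (1 + 0.273/2)^2 − 1 = 29.163%
Harbor Mutual: (1 + 0.275/12)^12 − 1 = 31.245%
The lowest effective annual rate is Cascade Lending at 27.500%.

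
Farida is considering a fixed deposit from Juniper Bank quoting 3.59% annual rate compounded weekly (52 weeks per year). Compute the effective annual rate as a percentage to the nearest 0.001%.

3.654%

EAR = (1 + 0.0359/52)^52 − 1.
= (1 + 0.000690)^52 − 1 = 1.036539 − 1 = 3.654%.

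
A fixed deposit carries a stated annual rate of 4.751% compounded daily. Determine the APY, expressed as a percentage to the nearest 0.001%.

4.865%

EAR = (1 + 0.04751/365)^365 − 1.
= (1 + 0.000130)^365 − 1 = 1.048653 − 1 = 4.865%.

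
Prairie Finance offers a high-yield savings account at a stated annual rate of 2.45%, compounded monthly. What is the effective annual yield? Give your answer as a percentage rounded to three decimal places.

2.478%

EAR = (1 + 0.0245/12)^12 − 1.
= 1.024777 − 1 = 2.478%.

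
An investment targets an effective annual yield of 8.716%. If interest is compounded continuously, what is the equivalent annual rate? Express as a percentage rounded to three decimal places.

8.357%

Continuous: nominal r satisfies e^r − 1 = 0.08716.
r = ln(1 + 0.08716) = ln(1.08716) = 0.083569 = 8.357%.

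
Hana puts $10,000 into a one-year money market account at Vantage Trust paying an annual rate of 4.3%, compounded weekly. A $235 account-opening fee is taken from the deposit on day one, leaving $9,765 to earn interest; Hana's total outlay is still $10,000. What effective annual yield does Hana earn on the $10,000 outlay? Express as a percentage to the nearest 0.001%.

Value after one year: 9,765 × (1 + 0.043/52)^52 = 9,765 × 1.043919 = $10,193.87.
Effective yield on the $10,000 outlay: 10,193.87 / 10,000 − 1 = 0.019387 = 1.939%.

1.939%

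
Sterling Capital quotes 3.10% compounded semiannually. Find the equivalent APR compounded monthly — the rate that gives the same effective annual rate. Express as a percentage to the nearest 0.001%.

3.080%

EAR = (1 + 0.0310/2)^2 − 1 = 0.031240.
Solve (1 + r/12)^12 = 1.031240: r/12 = 1.031240^(1/12) − 1 = 0.002567, so r = 0.030802 = 3.080%.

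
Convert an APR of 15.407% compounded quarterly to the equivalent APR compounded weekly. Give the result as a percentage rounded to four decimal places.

15.1397%

EAR = (1 + 0.15407/4)^4 − 1 = 0.163202.
Solve (1 + r/52)^52 = 1.163202: r/52 = 1.163202^(1/52) − 1 = 0.002911, so r = 0.151397 = 15.1397%.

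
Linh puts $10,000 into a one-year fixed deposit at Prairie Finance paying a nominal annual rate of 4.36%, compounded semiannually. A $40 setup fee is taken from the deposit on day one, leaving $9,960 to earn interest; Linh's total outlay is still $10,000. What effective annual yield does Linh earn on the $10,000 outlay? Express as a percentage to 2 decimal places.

Value after one year: 9,960 × (1 + 0.0436/2)^2 = 9,960 × 1.044075 = $10,398.99.
Effective yield on the $10,000 outlay: 10,398.99 / 10,000 − 1 = 0.039899 = 3.99%.

3.99%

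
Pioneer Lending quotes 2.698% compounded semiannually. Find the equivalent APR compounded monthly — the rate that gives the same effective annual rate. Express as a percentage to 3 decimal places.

2.683%

EAR = (1 + 0.02698/2)^2 − 1 = 0.027162.
Solve (1 + r/12)^12 = 1.027162: r/12 = 1.027162^(1/12) − 1 = 0.002236, so r = 0.026830 = 2.683%.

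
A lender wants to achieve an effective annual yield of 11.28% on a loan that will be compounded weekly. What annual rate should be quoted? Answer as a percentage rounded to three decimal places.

(1 + r/52)^52 − 1 = 0.1128, so 1 + r/52 = 1.1128^(1/52).
r/52 = 0.002057, so r = 0.106989 = 10.699%.

10.699%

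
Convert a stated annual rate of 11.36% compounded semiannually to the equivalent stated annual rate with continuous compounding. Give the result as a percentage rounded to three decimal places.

EAR = (1 + 0.1136/2)^2 − 1 = 0.116826.
Equivalent continuous rate: r = ln(1 + 0.116826) = 0.110491 = 11.049%.

11.049%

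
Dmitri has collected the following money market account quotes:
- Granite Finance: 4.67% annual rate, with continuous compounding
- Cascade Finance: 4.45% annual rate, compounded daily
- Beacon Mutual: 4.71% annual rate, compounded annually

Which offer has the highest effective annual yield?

Granite Finance

Granite Finance: e^0.0467 − 1 = 4.781%
Cascade Finance: (1 + 0.0445/365)^365 − 1 = 4.550%
Beacon Mutual: compounded annually, EAR = 4.710%
The highest effective annual rate is Granite Finance at 4.781%.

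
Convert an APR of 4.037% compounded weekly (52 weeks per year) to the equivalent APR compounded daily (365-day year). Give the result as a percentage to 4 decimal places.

EAR = (1 + 0.04037/52)^52 − 1 = 0.041180.
Solve (1 + r/365)^365 = 1.041180: r/365 = 1.041180^(1/365) − 1 = 0.000111, so r = 0.040357 = 4.0357%.

4.0357%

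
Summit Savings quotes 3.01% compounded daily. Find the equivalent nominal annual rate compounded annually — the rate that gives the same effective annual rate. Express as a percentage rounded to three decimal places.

3.056%

EAR = (1 + 0.0301/365)^365 − 1 = 0.030556.
Compounded annually, the equivalent nominal rate is the EAR itself: 3.056%.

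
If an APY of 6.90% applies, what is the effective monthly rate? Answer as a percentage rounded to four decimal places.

The per-month rate i satisfies (1 + i)^12 = 1 + 0.0690.
i = 1.0690^(1/12) − 1 = 0.0055758 = 0.5576%.

0.5576%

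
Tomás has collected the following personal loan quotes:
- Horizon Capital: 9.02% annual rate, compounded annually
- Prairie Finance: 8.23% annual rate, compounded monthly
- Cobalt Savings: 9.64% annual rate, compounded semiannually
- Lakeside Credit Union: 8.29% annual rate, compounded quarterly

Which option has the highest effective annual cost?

Horizon Capital: compounded annually, EAR = 9.020%
Prairie Finance: (1 + 0.0823/12)^12 − 1 = 8.548%
Cobalt Savings: (1 + 0.0964/2)^2 − 1 = 9.872%
Lakeside Credit Union: (1 + 0.0829/4)^4 − 1 = 8.551%
The highest effective annual rate is Cobalt Savings at 9.872%.

Cobalt Savings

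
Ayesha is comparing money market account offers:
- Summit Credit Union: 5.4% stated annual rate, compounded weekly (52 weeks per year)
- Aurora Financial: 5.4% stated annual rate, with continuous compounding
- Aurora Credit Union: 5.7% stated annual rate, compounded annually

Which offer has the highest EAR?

Aurora Credit Union

Summit Credit Union: (1 + 0.054/52)^52 − 1 = 5.546%
Aurora Financial: e^0.054 − 1 = 5.548%
Aurora Credit Union: compounded annually, EAR = 5.700%
The highest effective annual rate is Aurora Credit Union at 5.700%.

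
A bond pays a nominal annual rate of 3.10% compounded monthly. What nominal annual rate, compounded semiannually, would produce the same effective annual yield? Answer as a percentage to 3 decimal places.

3.120%

EAR = (1 + 0.0310/12)^12 − 1 = 0.031444.
Solve (1 + r/2)^2 = 1.031444: r/2 = 1.031444^(1/2) − 1 = 0.015600, so r = 0.031201 = 3.120%.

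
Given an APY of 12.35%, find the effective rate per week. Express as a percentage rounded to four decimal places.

0.2242%

The per-week rate i satisfies (1 + i)^52 = 1 + 0.1235.
i = 1.1235^(1/52) − 1 = 0.0022419 = 0.2242%.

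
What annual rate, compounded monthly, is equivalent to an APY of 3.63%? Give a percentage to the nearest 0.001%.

3.571%

(1 + r/12)^12 − 1 = 0.0363, so 1 + r/12 = 1.0363^(1/12).
r/12 = 0.002976, so r = 0.035710 = 3.571%.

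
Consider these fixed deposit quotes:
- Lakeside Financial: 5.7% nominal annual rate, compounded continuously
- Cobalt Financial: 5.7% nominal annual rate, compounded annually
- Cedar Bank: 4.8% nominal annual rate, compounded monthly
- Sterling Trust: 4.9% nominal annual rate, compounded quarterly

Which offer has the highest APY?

Lakeside Financial

Lakeside Financial: e^0.057 − 1 = 5.866%
Cobalt Financial: compounded annually, EAR = 5.700%
Cedar Bank: (1 + 0.048/12)^12 − 1 = 4.907%
Sterling Trust: (1 + 0.049/4)^4 − 1 = 4.991%
The highest effective annual rate is Lakeside Financial at 5.866%.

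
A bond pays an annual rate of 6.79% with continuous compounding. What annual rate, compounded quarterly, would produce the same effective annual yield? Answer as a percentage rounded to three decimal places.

6.848%

EAR under continuous compounding: e^0.0679 − 1 = 0.070258.
Solve (1 + r/4)^4 = 1.070258: r/4 = 1.070258^(1/4) − 1 = 0.017120, so r = 0.068480 = 6.848%.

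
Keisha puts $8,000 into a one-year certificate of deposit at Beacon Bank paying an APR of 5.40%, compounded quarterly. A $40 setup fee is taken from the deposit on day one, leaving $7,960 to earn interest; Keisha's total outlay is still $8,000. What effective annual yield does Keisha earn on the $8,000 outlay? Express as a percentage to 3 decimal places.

Value after one year: 7,960 × (1 + 0.0540/4)^4 = 7,960 × 1.055103 = $8,398.62.
Effective yield on the $8,000 outlay: 8,398.62 / 8,000 − 1 = 0.049828 = 4.983%.

4.983%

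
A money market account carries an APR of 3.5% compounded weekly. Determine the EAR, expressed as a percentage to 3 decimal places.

3.561%

EAR = (1 + 0.035/52)^52 − 1.
= (1 + 0.000673)^52 − 1 = 1.035608 − 1 = 3.561%.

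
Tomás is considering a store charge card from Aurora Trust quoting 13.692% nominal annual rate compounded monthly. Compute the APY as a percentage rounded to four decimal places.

EAR = (1 + 0.13692/12)^12 − 1.
= (1 + 0.011410)^12 − 1 = 1.145848 − 1 = 14.5848%.

14.5848%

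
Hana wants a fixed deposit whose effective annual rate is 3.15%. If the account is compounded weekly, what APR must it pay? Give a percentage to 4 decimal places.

3.1023%

(1 + r/52)^52 − 1 = 0.0315, so 1 + r/52 = 1.0315^(1/52).
r/52 = 0.000597, so r = 0.031023 = 3.1023%.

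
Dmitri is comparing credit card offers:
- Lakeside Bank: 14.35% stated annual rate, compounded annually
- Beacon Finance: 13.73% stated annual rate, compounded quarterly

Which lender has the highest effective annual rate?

Beacon Finance

Lakeside Bank: compounded annually, EAR = 14.350%
Beacon Finance: (1 + 0.1373/4)^4 − 1 = 14.453%
The highest effective annual rate is Beacon Finance at 14.453%.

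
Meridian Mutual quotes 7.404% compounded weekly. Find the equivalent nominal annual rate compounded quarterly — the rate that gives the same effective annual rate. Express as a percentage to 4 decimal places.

7.4676%

EAR = (1 + 0.07404/52)^52 − 1 = 0.076793.
Solve (1 + r/4)^4 = 1.076793: r/4 = 1.076793^(1/4) − 1 = 0.018669, so r = 0.074676 = 7.4676%.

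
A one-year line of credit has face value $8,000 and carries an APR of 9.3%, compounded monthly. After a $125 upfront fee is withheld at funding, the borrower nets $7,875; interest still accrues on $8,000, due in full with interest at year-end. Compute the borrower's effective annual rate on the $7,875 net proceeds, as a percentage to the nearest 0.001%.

11.448%

Amount owed after one year: 8,000 × (1 + 0.093/12)^12 = 8,000 × 1.097068 = $8,776.55.
Effective rate on net proceeds: 8,776.55 / 7,875 − 1 = 0.114482 = 11.448%.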